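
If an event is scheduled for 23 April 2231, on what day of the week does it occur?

Saturday

Doomsday rule: the anchor day for the 2200s is Friday. For year 31: 31÷12 = 2 r 7, and 7÷4 = 1, so 2+7+1 = 10.
Friday + 10 ≡ Monday — that's 2231's doomsday.
In April the doomsday date is Apr 4.
Apr 23 is 19 days after Apr 4; 19 mod 7 = 5, so Monday + 5 = Saturday.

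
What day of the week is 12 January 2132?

Doomsday rule: the anchor day for the 2100s is Sunday. For year 32: 32÷12 = 2 r 8, and 8÷4 = 2, so 2+8+2 = 12.
Sunday + 12 ≡ Friday — that's 2132's doomsday.
In January the doomsday date is Jan 4 (2132 is a leap year (divisible by 4)).
Jan 12 is 8 days after Jan 4; 8 mod 7 = 1, so Friday + 1 = Saturday.

Saturday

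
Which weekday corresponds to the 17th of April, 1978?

Monday

Doomsday rule: the anchor day for the 1900s is Wednesday. For year 78: 78÷12 = 6 r 6, and 6÷4 = 1, so 6+6+1 = 13.
Wednesday + 13 ≡ Tuesday — that's 1978's doomsday.
In April the doomsday date is Apr 4.
Apr 17 is 13 days after Apr 4; 13 mod 7 = 6, so Tuesday + 6 = Monday.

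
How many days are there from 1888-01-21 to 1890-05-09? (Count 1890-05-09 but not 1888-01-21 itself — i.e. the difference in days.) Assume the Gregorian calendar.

839

Jan 21, 1888 → Jan 21, 1889: 366 days (Feb 29, 1888 is in that span).
Jan 21, 1889 → Jan 21, 1890: 365 days.
Jan 21, 1890 → Feb 21, 1890: 31 days (January has 31).
Feb 21, 1890 → Mar 21, 1890: 28 days (February has 28).
Mar 21, 1890 → Apr 21, 1890: 31 days (March has 31).
Apr 21, 1890 → May 9, 1890: 18 days.
Total: 839 days.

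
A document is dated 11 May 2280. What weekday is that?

Tuesday

Doomsday rule: the anchor day for the 2200s is Friday. For year 80: 80÷12 = 6 r 8, and 8÷4 = 2, so 6+8+2 = 16.
Friday + 16 ≡ Sunday — that's 2280's doomsday.
In May the doomsday date is May 9.
May 11 is 2 days after May 9; 2 mod 7 = 2, so Sunday + 2 = Tuesday.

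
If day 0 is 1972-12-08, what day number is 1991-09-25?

Dec 8, 1972 → Dec 8, 1973: 365 days.
Dec 8, 1973 → Dec 8, 1974: 365 days.
Dec 8, 1974 → Dec 8, 1975: 365 days.
Dec 8, 1975 → Dec 8, 1976: 366 days (Feb 29, 1976 is in that span).
Dec 8, 1976 → Dec 8, 1977: 365 days.
Dec 8, 1977 → Dec 8, 1978: 365 days.
Dec 8, 1978 → Dec 8, 1979: 365 days.
Dec 8, 1979 → Dec 8, 1980: 366 days (Feb 29, 1980 is in that span).
Dec 8, 1980 → Dec 8, 1981: 365 days.
Dec 8, 1981 → Dec 8, 1982: 365 days.
Dec 8, 1982 → Dec 8, 1983: 365 days.
Dec 8, 1983 → Dec 8, 1984: 366 days (Feb 29, 1984 is in that span).
Dec 8, 1984 → Dec 8, 1985: 365 days.
Dec 8, 1985 → Dec 8, 1986: 365 days.
Dec 8, 1986 → Dec 8, 1987: 365 days.
Dec 8, 1987 → Dec 8, 1988: 366 days (Feb 29, 1988 is in that span).
Dec 8, 1988 → Dec 8, 1989: 365 days.
Dec 8, 1989 → Dec 8, 1990: 365 days.
Dec 8, 1990 → Jan 8, 1991: 31 days (December has 31).
Jan 8, 1991 → Feb 8, 1991: 31 days (January has 31).
Feb 8, 1991 → Mar 8, 1991: 28 days (February has 28).
Mar 8, 1991 → Apr 8, 1991: 31 days (March has 31).
Apr 8, 1991 → May 8, 1991: 30 days (April has 30).
May 8, 1991 → Jun 8, 1991: 31 days (May has 31).
Jun 8, 1991 → Jul 8, 1991: 30 days (June has 30).
Jul 8, 1991 → Aug 8, 1991: 31 days (July has 31).
Aug 8, 1991 → Sep 8, 1991: 31 days (August has 31).
Sep 8, 1991 → Sep 25, 1991: 17 days.
Total: 6865 days.

6865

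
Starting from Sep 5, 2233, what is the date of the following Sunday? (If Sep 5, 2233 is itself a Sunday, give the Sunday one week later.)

September 8, 2233

Sep 5, 2233 is a Thursday.
From Thursday to the next Sunday is 3 days.
Sep 5, 2233 + 3 = Sep 8, 2233.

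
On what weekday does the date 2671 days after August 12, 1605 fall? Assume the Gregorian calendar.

First find the weekday of Aug 12, 1605. Doomsday rule: the anchor day for the 1600s is Tuesday. For year 05: 5÷12 = 0 r 5, and 5÷4 = 1, so 0+5+1 = 6.
Tuesday + 6 ≡ Monday — that's 1605's doomsday.
In August the doomsday date is Aug 8.
Aug 12 is 4 days after Aug 8; 4 mod 7 = 4, so Monday + 4 = Friday.
2671 mod 7 = 4, so 2671 days after a Friday is Friday + 4 = Tuesday.

Tuesday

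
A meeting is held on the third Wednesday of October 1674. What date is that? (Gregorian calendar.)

October 17, 1674

October 1, 1674 is a Monday.
The first Wednesday is therefore October 3 (2 days later).
The third Wednesday is 3 + 2×7 = October 17.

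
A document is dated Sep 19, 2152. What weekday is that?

Doomsday rule: the anchor day for the 2100s is Sunday. For year 52: 52÷12 = 4 r 4, and 4÷4 = 1, so 4+4+1 = 9.
Sunday + 9 ≡ Tuesday — that's 2152's doomsday.
In September the doomsday date is Sep 5.
Sep 19 is 14 days after Sep 5; 14 mod 7 = 0, so Tuesday + 0 = Tuesday.

Tuesday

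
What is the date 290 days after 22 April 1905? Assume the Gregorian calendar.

Apr has 30 days: +9 → May 1, 1905 (281 left).
May has 31 days: +31 → Jun 1, 1905 (250 left).
Jun has 30 days: +30 → Jul 1, 1905 (220 left).
Jul has 31 days: +31 → Aug 1, 1905 (189 left).
Aug has 31 days: +31 → Sep 1, 1905 (158 left).
Sep has 30 days: +30 → Oct 1, 1905 (128 left).
Oct has 31 days: +31 → Nov 1, 1905 (97 left).
Nov has 30 days: +30 → Dec 1, 1905 (67 left).
Dec has 31 days: +31 → Jan 1, 1906 (36 left).
Jan has 31 days: +31 → Feb 1, 1906 (5 left).
+5 → Feb 6, 1906.

February 6, 1906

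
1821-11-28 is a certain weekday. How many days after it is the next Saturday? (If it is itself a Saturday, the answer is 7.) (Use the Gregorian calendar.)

Nov 28, 1821 is a Wednesday.
From Wednesday to the next Saturday is 3 days.

3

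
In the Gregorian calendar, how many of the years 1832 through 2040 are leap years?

Multiples of 4 in [1832,2040]: 53.
Of those, multiples of 100: 2 (not leap unless ÷400).
Multiples of 400: 1.
Leap years = 53 − 2 + 1 = 52.

52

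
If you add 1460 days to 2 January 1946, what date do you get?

+365 (one year) → Jan 2, 1947 (1095 left).
+365 (one year) → Jan 2, 1948 (730 left).
+366 (one year; includes Feb 29, 1948) → Jan 2, 1949 (364 left).
Jan has 31 days: +30 → Feb 1, 1949 (334 left).
Feb has 28 days: +28 → Mar 1, 1949 (306 left).
Mar has 31 days: +31 → Apr 1, 1949 (275 left).
Apr has 30 days: +30 → May 1, 1949 (245 left).
May has 31 days: +31 → Jun 1, 1949 (214 left).
Jun has 30 days: +30 → Jul 1, 1949 (184 left).
Jul has 31 days: +31 → Aug 1, 1949 (153 left).
Aug has 31 days: +31 → Sep 1, 1949 (122 left).
Sep has 30 days: +30 → Oct 1, 1949 (92 left).
Oct has 31 days: +31 → Nov 1, 1949 (61 left).
Nov has 30 days: +30 → Dec 1, 1949 (31 left).
Dec has 31 days: +31 → Jan 1, 1950 (0 left).

January 1, 1950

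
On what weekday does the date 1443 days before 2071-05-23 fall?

First find the weekday of May 23, 2071. Doomsday rule: the anchor day for the 2000s is Tuesday. For year 71: 71÷12 = 5 r 11, and 11÷4 = 2, so 5+11+2 = 18.
Tuesday + 18 ≡ Saturday — that's 2071's doomsday.
In May the doomsday date is May 9.
May 23 is 14 days after May 9; 14 mod 7 = 0, so Saturday + 0 = Saturday.
1443 mod 7 = 1, so 1443 days before a Saturday is Saturday − 1 = Friday.

Friday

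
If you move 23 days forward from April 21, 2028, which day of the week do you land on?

Sunday

First find the weekday of Apr 21, 2028. Doomsday rule: the anchor day for the 2000s is Tuesday. For year 28: 28÷12 = 2 r 4, and 4÷4 = 1, so 2+4+1 = 7.
Tuesday + 7 ≡ Tuesday — that's 2028's doomsday.
In April the doomsday date is Apr 4.
Apr 21 is 17 days after Apr 4; 17 mod 7 = 3, so Tuesday + 3 = Friday.
23 mod 7 = 2, so 23 days after a Friday is Friday + 2 = Sunday.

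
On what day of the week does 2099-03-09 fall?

Monday

Doomsday rule: the anchor day for the 2000s is Tuesday. For year 99: 99÷12 = 8 r 3, and 3÷4 = 0, so 8+3+0 = 11.
Tuesday + 11 ≡ Saturday — that's 2099's doomsday.
In March the doomsday date is Mar 14.
Mar 9 is 5 days before Mar 14; 5 mod 7 = 5, so Saturday − 5 = Monday.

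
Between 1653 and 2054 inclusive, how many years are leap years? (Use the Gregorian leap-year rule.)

Multiples of 4 in [1653,2054]: 100.
Of those, multiples of 100: 4 (not leap unless ÷400).
Multiples of 400: 1.
Leap years = 100 − 4 + 1 = 97.

97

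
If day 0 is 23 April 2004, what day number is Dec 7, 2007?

Apr 23, 2004 → Apr 23, 2005: 365 days.
Apr 23, 2005 → Apr 23, 2006: 365 days.
Apr 23, 2006 → Apr 23, 2007: 365 days.
Apr 23, 2007 → May 23, 2007: 30 days (April has 30).
May 23, 2007 → Jun 23, 2007: 31 days (May has 31).
Jun 23, 2007 → Jul 23, 2007: 30 days (June has 30).
Jul 23, 2007 → Aug 23, 2007: 31 days (July has 31).
Aug 23, 2007 → Sep 23, 2007: 31 days (August has 31).
Sep 23, 2007 → Oct 23, 2007: 30 days (September has 30).
Oct 23, 2007 → Nov 23, 2007: 31 days (October has 31).
Nov 23, 2007 → Dec 7, 2007: 14 days.
Total: 1323 days.

1323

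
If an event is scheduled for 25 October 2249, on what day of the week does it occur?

Thursday

January 1, 2249 is a Monday.
Jan 1, 2249 → Feb 1, 2249: 31 days (January has 31).
Feb 1, 2249 → Mar 1, 2249: 28 days (February has 28).
Mar 1, 2249 → Apr 1, 2249: 31 days (March has 31).
Apr 1, 2249 → May 1, 2249: 30 days (April has 30).
May 1, 2249 → Jun 1, 2249: 31 days (May has 31).
Jun 1, 2249 → Jul 1, 2249: 30 days (June has 30).
Jul 1, 2249 → Aug 1, 2249: 31 days (July has 31).
Aug 1, 2249 → Sep 1, 2249: 31 days (August has 31).
Sep 1, 2249 → Oct 1, 2249: 30 days (September has 30).
Oct 1, 2249 → Oct 25, 2249: 24 days.
Total: 297 days.
297 mod 7 = 3, so Monday + 3 = Thursday.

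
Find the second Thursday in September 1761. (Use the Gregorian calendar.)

September 10, 1761

September 1, 1761 is a Tuesday.
The first Thursday is therefore September 3 (2 days later).
The second Thursday is 3 + 1×7 = September 10.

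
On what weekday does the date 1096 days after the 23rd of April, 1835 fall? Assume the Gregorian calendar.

First find the weekday of Apr 23, 1835. Doomsday rule: the anchor day for the 1800s is Friday. For year 35: 35÷12 = 2 r 11, and 11÷4 = 2, so 2+11+2 = 15.
Friday + 15 ≡ Saturday — that's 1835's doomsday.
In April the doomsday date is Apr 4.
Apr 23 is 19 days after Apr 4; 19 mod 7 = 5, so Saturday + 5 = Thursday.
1096 mod 7 = 4, so 1096 days after a Thursday is Thursday + 4 = Monday.

Monday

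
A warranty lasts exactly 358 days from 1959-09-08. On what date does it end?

Sep has 30 days: +23 → Oct 1, 1959 (335 left).
Oct has 31 days: +31 → Nov 1, 1959 (304 left).
Nov has 30 days: +30 → Dec 1, 1959 (274 left).
Dec has 31 days: +31 → Jan 1, 1960 (243 left).
Jan has 31 days: +31 → Feb 1, 1960 (212 left).
Feb has 29 days: +29 → Mar 1, 1960 (183 left).
Mar has 31 days: +31 → Apr 1, 1960 (152 left).
Apr has 30 days: +30 → May 1, 1960 (122 left).
May has 31 days: +31 → Jun 1, 1960 (91 left).
Jun has 30 days: +30 → Jul 1, 1960 (61 left).
Jul has 31 days: +31 → Aug 1, 1960 (30 left).
+30 → Aug 31, 1960.

August 31, 1960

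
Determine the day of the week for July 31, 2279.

Doomsday rule: the anchor day for the 2200s is Friday. For year 79: 79÷12 = 6 r 7, and 7÷4 = 1, so 6+7+1 = 14.
Friday + 14 ≡ Friday — that's 2279's doomsday.
In July the doomsday date is Jul 11.
Jul 31 is 20 days after Jul 11; 20 mod 7 = 6, so Friday + 6 = Thursday.

Thursday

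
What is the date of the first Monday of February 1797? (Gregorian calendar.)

February 1, 1797 is a Wednesday.
The first Monday is therefore February 6 (5 days later).

February 6, 1797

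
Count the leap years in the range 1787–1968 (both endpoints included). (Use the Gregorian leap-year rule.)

Multiples of 4 in [1787,1968]: 46.
Of those, multiples of 100: 2 (not leap unless ÷400).
Multiples of 400: 0.
Leap years = 46 − 2 + 0 = 44.

44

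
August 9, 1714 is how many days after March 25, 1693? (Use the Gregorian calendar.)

7806

Mar 25, 1693 → Mar 25, 1694: 365 days.
Mar 25, 1694 → Mar 25, 1695: 365 days.
Mar 25, 1695 → Mar 25, 1696: 366 days (Feb 29, 1696 is in that span).
Mar 25, 1696 → Mar 25, 1697: 365 days.
Mar 25, 1697 → Mar 25, 1698: 365 days.
Mar 25, 1698 → Mar 25, 1699: 365 days.
Mar 25, 1699 → Mar 25, 1700: 365 days.
Mar 25, 1700 → Mar 25, 1701: 365 days.
Mar 25, 1701 → Mar 25, 1702: 365 days.
Mar 25, 1702 → Mar 25, 1703: 365 days.
Mar 25, 1703 → Mar 25, 1704: 366 days (Feb 29, 1704 is in that span).
Mar 25, 1704 → Mar 25, 1705: 365 days.
Mar 25, 1705 → Mar 25, 1706: 365 days.
Mar 25, 1706 → Mar 25, 1707: 365 days.
Mar 25, 1707 → Mar 25, 1708: 366 days (Feb 29, 1708 is in that span).
Mar 25, 1708 → Mar 25, 1709: 365 days.
Mar 25, 1709 → Mar 25, 1710: 365 days.
Mar 25, 1710 → Mar 25, 1711: 365 days.
Mar 25, 1711 → Mar 25, 1712: 366 days (Feb 29, 1712 is in that span).
Mar 25, 1712 → Mar 25, 1713: 365 days.
Mar 25, 1713 → Mar 25, 1714: 365 days.
Mar 25, 1714 → Apr 25, 1714: 31 days (March has 31).
Apr 25, 1714 → May 25, 1714: 30 days (April has 30).
May 25, 1714 → Jun 25, 1714: 31 days (May has 31).
Jun 25, 1714 → Jul 25, 1714: 30 days (June has 30).
Jul 25, 1714 → Aug 9, 1714: 15 days.
Total: 7806 days.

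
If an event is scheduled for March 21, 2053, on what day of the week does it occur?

Doomsday rule: the anchor day for the 2000s is Tuesday. For year 53: 53÷12 = 4 r 5, and 5÷4 = 1, so 4+5+1 = 10.
Tuesday + 10 ≡ Friday — that's 2053's doomsday.
In March the doomsday date is Mar 14.
Mar 21 is 7 days after Mar 14; 7 mod 7 = 0, so Friday + 0 = Friday.

Friday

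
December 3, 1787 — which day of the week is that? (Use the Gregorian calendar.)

Doomsday rule: the anchor day for the 1700s is Sunday. For year 87: 87÷12 = 7 r 3, and 3÷4 = 0, so 7+3+0 = 10.
Sunday + 10 ≡ Wednesday — that's 1787's doomsday.
In December the doomsday date is Dec 12.
Dec 3 is 9 days before Dec 12; 9 mod 7 = 2, so Wednesday − 2 = Monday.

Monday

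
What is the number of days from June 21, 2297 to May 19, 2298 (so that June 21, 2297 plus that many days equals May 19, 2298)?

Jun 21, 2297 → Jul 21, 2297: 30 days (June has 30).
Jul 21, 2297 → Aug 21, 2297: 31 days (July has 31).
Aug 21, 2297 → Sep 21, 2297: 31 days (August has 31).
Sep 21, 2297 → Oct 21, 2297: 30 days (September has 30).
Oct 21, 2297 → Nov 21, 2297: 31 days (October has 31).
Nov 21, 2297 → Dec 21, 2297: 30 days (November has 30).
Dec 21, 2297 → Jan 21, 2298: 31 days (December has 31).
Jan 21, 2298 → Feb 21, 2298: 31 days (January has 31).
Feb 21, 2298 → Mar 21, 2298: 28 days (February has 28).
Mar 21, 2298 → Apr 21, 2298: 31 days (March has 31).
Apr 21, 2298 → May 19, 2298: 28 days.
Total: 332 days.

332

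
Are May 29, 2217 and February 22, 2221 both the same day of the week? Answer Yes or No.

From May 29, 2217 to Feb 22, 2221 is 1365 days.
1365 mod 7 = 0, so they are the same weekday.
(May 29, 2217 is a Thursday; Feb 22, 2221 is a Thursday.)

Yes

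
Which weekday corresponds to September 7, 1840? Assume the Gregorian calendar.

Doomsday rule: the anchor day for the 1800s is Friday. For year 40: 40÷12 = 3 r 4, and 4÷4 = 1, so 3+4+1 = 8.
Friday + 8 ≡ Saturday — that's 1840's doomsday.
In September the doomsday date is Sep 5.
Sep 7 is 2 days after Sep 5; 2 mod 7 = 2, so Saturday + 2 = Monday.

Monday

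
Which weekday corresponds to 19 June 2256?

Thursday

Doomsday rule: the anchor day for the 2200s is Friday. For year 56: 56÷12 = 4 r 8, and 8÷4 = 2, so 4+8+2 = 14.
Friday + 14 ≡ Friday — that's 2256's doomsday.
In June the doomsday date is Jun 6.
Jun 19 is 13 days after Jun 6; 13 mod 7 = 6, so Friday + 6 = Thursday.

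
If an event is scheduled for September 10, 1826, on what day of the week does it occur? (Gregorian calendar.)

Doomsday rule: the anchor day for the 1800s is Friday. For year 26: 26÷12 = 2 r 2, and 2÷4 = 0, so 2+2+0 = 4.
Friday + 4 ≡ Tuesday — that's 1826's doomsday.
In September the doomsday date is Sep 5.
Sep 10 is 5 days after Sep 5; 5 mod 7 = 5, so Tuesday + 5 = Sunday.

Sunday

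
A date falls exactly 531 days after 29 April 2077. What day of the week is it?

First find the weekday of Apr 29, 2077. Doomsday rule: the anchor day for the 2000s is Tuesday. For year 77: 77÷12 = 6 r 5, and 5÷4 = 1, so 6+5+1 = 12.
Tuesday + 12 ≡ Sunday — that's 2077's doomsday.
In April the doomsday date is Apr 4.
Apr 29 is 25 days after Apr 4; 25 mod 7 = 4, so Sunday + 4 = Thursday.
531 mod 7 = 6, so 531 days after a Thursday is Thursday + 6 = Wednesday.

Wednesday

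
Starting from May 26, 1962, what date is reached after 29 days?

June 24, 1962

May has 31 days: +6 → Jun 1, 1962 (23 left).
+23 → Jun 24, 1962.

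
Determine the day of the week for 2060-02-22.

January 1, 2060 is a Thursday.
Jan 1, 2060 → Feb 1, 2060: 31 days (January has 31).
Feb 1, 2060 → Feb 22, 2060: 21 days.
Total: 52 days.
52 mod 7 = 3, so Thursday + 3 = Sunday.

Sunday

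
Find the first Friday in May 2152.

May 5, 2152

May 1, 2152 is a Monday.
The first Friday is therefore May 5 (4 days later).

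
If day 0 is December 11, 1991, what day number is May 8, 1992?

149

Dec 11, 1991 → Jan 11, 1992: 31 days (December has 31).
Jan 11, 1992 → Feb 11, 1992: 31 days (January has 31).
Feb 11, 1992 → Mar 11, 1992: 29 days (February has 29).
Mar 11, 1992 → Apr 11, 1992: 31 days (March has 31).
Apr 11, 1992 → May 8, 1992: 27 days.
Total: 149 days.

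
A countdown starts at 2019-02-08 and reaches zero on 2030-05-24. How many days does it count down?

4123

Feb 8, 2019 → Feb 8, 2020: 365 days.
Feb 8, 2020 → Feb 8, 2021: 366 days (Feb 29, 2020 is in that span).
Feb 8, 2021 → Feb 8, 2022: 365 days.
Feb 8, 2022 → Feb 8, 2023: 365 days.
Feb 8, 2023 → Feb 8, 2024: 365 days.
Feb 8, 2024 → Feb 8, 2025: 366 days (Feb 29, 2024 is in that span).
Feb 8, 2025 → Feb 8, 2026: 365 days.
Feb 8, 2026 → Feb 8, 2027: 365 days.
Feb 8, 2027 → Feb 8, 2028: 365 days.
Feb 8, 2028 → Feb 8, 2029: 366 days (Feb 29, 2028 is in that span).
Feb 8, 2029 → Feb 8, 2030: 365 days.
Feb 8, 2030 → Mar 8, 2030: 28 days (February has 28).
Mar 8, 2030 → Apr 8, 2030: 31 days (March has 31).
Apr 8, 2030 → May 8, 2030: 30 days (April has 30).
May 8, 2030 → May 24, 2030: 16 days.
Total: 4123 days.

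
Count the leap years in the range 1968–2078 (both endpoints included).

28

Multiples of 4 in [1968,2078]: 28.
Of those, multiples of 100: 1 (not leap unless ÷400).
Multiples of 400: 1.
Leap years = 28 − 1 + 1 = 28.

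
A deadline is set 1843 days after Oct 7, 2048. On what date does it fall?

+365 (one year) → Oct 7, 2049 (1478 left).
+365 (one year) → Oct 7, 2050 (1113 left).
+365 (one year) → Oct 7, 2051 (748 left).
+366 (one year; includes Feb 29, 2052) → Oct 7, 2052 (382 left).
Oct has 31 days: +25 → Nov 1, 2052 (357 left).
Nov has 30 days: +30 → Dec 1, 2052 (327 left).
Dec has 31 days: +31 → Jan 1, 2053 (296 left).
Jan has 31 days: +31 → Feb 1, 2053 (265 left).
Feb has 28 days: +28 → Mar 1, 2053 (237 left).
Mar has 31 days: +31 → Apr 1, 2053 (206 left).
Apr has 30 days: +30 → May 1, 2053 (176 left).
May has 31 days: +31 → Jun 1, 2053 (145 left).
Jun has 30 days: +30 → Jul 1, 2053 (115 left).
Jul has 31 days: +31 → Aug 1, 2053 (84 left).
Aug has 31 days: +31 → Sep 1, 2053 (53 left).
Sep has 30 days: +30 → Oct 1, 2053 (23 left).
+23 → Oct 24, 2053.

October 24, 2053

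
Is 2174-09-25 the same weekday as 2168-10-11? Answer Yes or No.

No

From Oct 11, 2168 to Sep 25, 2174 is 2175 days.
2175 mod 7 = 5, so they are different weekdays.
(Oct 11, 2168 is a Tuesday; Sep 25, 2174 is a Sunday.)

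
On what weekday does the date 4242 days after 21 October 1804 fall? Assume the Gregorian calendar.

Sunday

First find the weekday of Oct 21, 1804. Doomsday rule: the anchor day for the 1800s is Friday. For year 04: 4÷12 = 0 r 4, and 4÷4 = 1, so 0+4+1 = 5.
Friday + 5 ≡ Wednesday — that's 1804's doomsday.
In October the doomsday date is Oct 10.
Oct 21 is 11 days after Oct 10; 11 mod 7 = 4, so Wednesday + 4 = Sunday.
4242 mod 7 = 0, so 4242 days after a Sunday is Sunday + 0 = Sunday.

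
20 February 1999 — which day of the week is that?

Saturday

Doomsday rule: the anchor day for the 1900s is Wednesday. For year 99: 99÷12 = 8 r 3, and 3÷4 = 0, so 8+3+0 = 11.
Wednesday + 11 ≡ Sunday — that's 1999's doomsday.
In February the doomsday date is Feb 28 (1999 is not a leap year).
Feb 20 is 8 days before Feb 28; 8 mod 7 = 1, so Sunday − 1 = Saturday.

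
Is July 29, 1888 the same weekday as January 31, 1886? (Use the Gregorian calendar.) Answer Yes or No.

Yes

From Jan 31, 1886 to Jul 29, 1888 is 910 days.
910 mod 7 = 0, so they are the same weekday.
(Jan 31, 1886 is a Sunday; Jul 29, 1888 is a Sunday.)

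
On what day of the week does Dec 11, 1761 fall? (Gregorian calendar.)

Doomsday rule: the anchor day for the 1700s is Sunday. For year 61: 61÷12 = 5 r 1, and 1÷4 = 0, so 5+1+0 = 6.
Sunday + 6 ≡ Saturday — that's 1761's doomsday.
In December the doomsday date is Dec 12.
Dec 11 is 1 day before Dec 12; 1 mod 7 = 1, so Saturday − 1 = Friday.

Friday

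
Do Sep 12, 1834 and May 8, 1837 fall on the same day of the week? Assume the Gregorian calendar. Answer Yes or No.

From Sep 12, 1834 to May 8, 1837 is 969 days.
969 mod 7 = 3, so they are different weekdays.
(Sep 12, 1834 is a Friday; May 8, 1837 is a Monday.)

No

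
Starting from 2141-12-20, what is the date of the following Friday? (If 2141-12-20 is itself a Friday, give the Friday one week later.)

December 22, 2141

Dec 20, 2141 is a Wednesday.
From Wednesday to the next Friday is 2 days.
Dec 20, 2141 + 2 = Dec 22, 2141.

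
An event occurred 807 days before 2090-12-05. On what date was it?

September 19, 2088

−365 (one year) → Dec 5, 2089 (442 left).
−365 (one year) → Dec 5, 2088 (77 left).
−5 → Nov 30, 2088 (end of Nov, 30 days; 72 left).
−30 → Oct 31, 2088 (end of Oct, 31 days; 42 left).
−31 → Sep 30, 2088 (end of Sep, 30 days; 11 left).
−11 → Sep 19, 2088.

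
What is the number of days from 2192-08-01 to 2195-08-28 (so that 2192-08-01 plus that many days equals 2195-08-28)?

1122

Aug 1, 2192 → Aug 1, 2193: 365 days.
Aug 1, 2193 → Aug 1, 2194: 365 days.
Aug 1, 2194 → Sep 1, 2194: 31 days (August has 31).
Sep 1, 2194 → Oct 1, 2194: 30 days (September has 30).
Oct 1, 2194 → Nov 1, 2194: 31 days (October has 31).
Nov 1, 2194 → Dec 1, 2194: 30 days (November has 30).
Dec 1, 2194 → Jan 1, 2195: 31 days (December has 31).
Jan 1, 2195 → Feb 1, 2195: 31 days (January has 31).
Feb 1, 2195 → Mar 1, 2195: 28 days (February has 28).
Mar 1, 2195 → Apr 1, 2195: 31 days (March has 31).
Apr 1, 2195 → May 1, 2195: 30 days (April has 30).
May 1, 2195 → Jun 1, 2195: 31 days (May has 31).
Jun 1, 2195 → Jul 1, 2195: 30 days (June has 30).
Jul 1, 2195 → Aug 1, 2195: 31 days (July has 31).
Aug 1, 2195 → Aug 28, 2195: 27 days.
Total: 1122 days.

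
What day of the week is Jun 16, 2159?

Saturday

Doomsday rule: the anchor day for the 2100s is Sunday. For year 59: 59÷12 = 4 r 11, and 11÷4 = 2, so 4+11+2 = 17.
Sunday + 17 ≡ Wednesday — that's 2159's doomsday.
In June the doomsday date is Jun 6.
Jun 16 is 10 days after Jun 6; 10 mod 7 = 3, so Wednesday + 3 = Saturday.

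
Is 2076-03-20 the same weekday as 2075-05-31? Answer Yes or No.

From May 31, 2075 to Mar 20, 2076 is 294 days.
294 mod 7 = 0, so they are the same weekday.
(May 31, 2075 is a Friday; Mar 20, 2076 is a Friday.)

Yes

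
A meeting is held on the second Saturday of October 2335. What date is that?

October 12, 2335

October 1, 2335 is a Tuesday.
The first Saturday is therefore October 5 (4 days later).
The second Saturday is 5 + 1×7 = October 12.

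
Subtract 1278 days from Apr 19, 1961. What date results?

−365 (one year) → Apr 19, 1960 (913 left).
−366 (one year; includes Feb 29, 1960) → Apr 19, 1959 (547 left).
−365 (one year) → Apr 19, 1958 (182 left).
−19 → Mar 31, 1958 (end of Mar, 31 days; 163 left).
−31 → Feb 28, 1958 (end of Feb, 28 days; 132 left).
−28 → Jan 31, 1958 (end of Jan, 31 days; 104 left).
−31 → Dec 31, 1957 (end of Dec, 31 days; 73 left).
−31 → Nov 30, 1957 (end of Nov, 30 days; 42 left).
−30 → Oct 31, 1957 (end of Oct, 31 days; 12 left).
−12 → Oct 19, 1957.

October 19, 1957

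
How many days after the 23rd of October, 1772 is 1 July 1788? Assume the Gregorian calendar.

Oct 23, 1772 → Oct 23, 1773: 365 days.
Oct 23, 1773 → Oct 23, 1774: 365 days.
Oct 23, 1774 → Oct 23, 1775: 365 days.
Oct 23, 1775 → Oct 23, 1776: 366 days (Feb 29, 1776 is in that span).
Oct 23, 1776 → Oct 23, 1777: 365 days.
Oct 23, 1777 → Oct 23, 1778: 365 days.
Oct 23, 1778 → Oct 23, 1779: 365 days.
Oct 23, 1779 → Oct 23, 1780: 366 days (Feb 29, 1780 is in that span).
Oct 23, 1780 → Oct 23, 1781: 365 days.
Oct 23, 1781 → Oct 23, 1782: 365 days.
Oct 23, 1782 → Oct 23, 1783: 365 days.
Oct 23, 1783 → Oct 23, 1784: 366 days (Feb 29, 1784 is in that span).
Oct 23, 1784 → Oct 23, 1785: 365 days.
Oct 23, 1785 → Oct 23, 1786: 365 days.
Oct 23, 1786 → Oct 23, 1787: 365 days.
Oct 23, 1787 → Nov 23, 1787: 31 days (October has 31).
Nov 23, 1787 → Dec 23, 1787: 30 days (November has 30).
Dec 23, 1787 → Jan 23, 1788: 31 days (December has 31).
Jan 23, 1788 → Feb 23, 1788: 31 days (January has 31).
Feb 23, 1788 → Mar 23, 1788: 29 days (February has 29).
Mar 23, 1788 → Apr 23, 1788: 31 days (March has 31).
Apr 23, 1788 → May 23, 1788: 30 days (April has 30).
May 23, 1788 → Jun 23, 1788: 31 days (May has 31).
Jun 23, 1788 → Jul 1, 1788: 8 days.
Total: 5730 days.

5730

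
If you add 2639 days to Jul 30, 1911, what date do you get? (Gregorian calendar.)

+366 (one year; includes Feb 29, 1912) → Jul 30, 1912 (2273 left).
+365 (one year) → Jul 30, 1913 (1908 left).
+365 (one year) → Jul 30, 1914 (1543 left).
+365 (one year) → Jul 30, 1915 (1178 left).
+366 (one year; includes Feb 29, 1916) → Jul 30, 1916 (812 left).
+365 (one year) → Jul 30, 1917 (447 left).
+365 (one year) → Jul 30, 1918 (82 left).
Jul has 31 days: +2 → Aug 1, 1918 (80 left).
Aug has 31 days: +31 → Sep 1, 1918 (49 left).
Sep has 30 days: +30 → Oct 1, 1918 (19 left).
+19 → Oct 20, 1918.

October 20, 1918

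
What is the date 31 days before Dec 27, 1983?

November 26, 1983

−27 → Nov 30, 1983 (end of Nov, 30 days; 4 left).
−4 → Nov 26, 1983.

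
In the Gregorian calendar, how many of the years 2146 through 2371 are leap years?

Multiples of 4 in [2146,2371]: 56.
Of those, multiples of 100: 2 (not leap unless ÷400).
Multiples of 400: 0.
Leap years = 56 − 2 + 0 = 54.

54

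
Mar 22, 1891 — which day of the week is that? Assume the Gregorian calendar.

January 1, 1891 is a Thursday.
Jan 1, 1891 → Feb 1, 1891: 31 days (January has 31).
Feb 1, 1891 → Mar 1, 1891: 28 days (February has 28).
Mar 1, 1891 → Mar 22, 1891: 21 days.
Total: 80 days.
80 mod 7 = 3, so Thursday + 3 = Sunday.

Sunday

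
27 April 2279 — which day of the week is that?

Sunday

Doomsday rule: the anchor day for the 2200s is Friday. For year 79: 79÷12 = 6 r 7, and 7÷4 = 1, so 6+7+1 = 14.
Friday + 14 ≡ Friday — that's 2279's doomsday.
In April the doomsday date is Apr 4.
Apr 27 is 23 days after Apr 4; 23 mod 7 = 2, so Friday + 2 = Sunday.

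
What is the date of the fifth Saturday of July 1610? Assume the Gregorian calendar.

July 31, 1610

July 1, 1610 is a Thursday.
The first Saturday is therefore July 3 (2 days later).
The fifth Saturday is 3 + 4×7 = July 31.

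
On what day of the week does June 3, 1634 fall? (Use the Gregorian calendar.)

Saturday

Doomsday rule: the anchor day for the 1600s is Tuesday. For year 34: 34÷12 = 2 r 10, and 10÷4 = 2, so 2+10+2 = 14.
Tuesday + 14 ≡ Tuesday — that's 1634's doomsday.
In June the doomsday date is Jun 6.
Jun 3 is 3 days before Jun 6; 3 mod 7 = 3, so Tuesday − 3 = Saturday.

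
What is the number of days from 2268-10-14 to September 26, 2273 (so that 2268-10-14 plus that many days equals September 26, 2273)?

Oct 14, 2268 → Oct 14, 2269: 365 days.
Oct 14, 2269 → Oct 14, 2270: 365 days.
Oct 14, 2270 → Oct 14, 2271: 365 days.
Oct 14, 2271 → Oct 14, 2272: 366 days (Feb 29, 2272 is in that span).
Oct 14, 2272 → Nov 14, 2272: 31 days (October has 31).
Nov 14, 2272 → Dec 14, 2272: 30 days (November has 30).
Dec 14, 2272 → Jan 14, 2273: 31 days (December has 31).
Jan 14, 2273 → Feb 14, 2273: 31 days (January has 31).
Feb 14, 2273 → Mar 14, 2273: 28 days (February has 28).
Mar 14, 2273 → Apr 14, 2273: 31 days (March has 31).
Apr 14, 2273 → May 14, 2273: 30 days (April has 30).
May 14, 2273 → Jun 14, 2273: 31 days (May has 31).
Jun 14, 2273 → Jul 14, 2273: 30 days (June has 30).
Jul 14, 2273 → Aug 14, 2273: 31 days (July has 31).
Aug 14, 2273 → Sep 14, 2273: 31 days (August has 31).
Sep 14, 2273 → Sep 26, 2273: 12 days.
Total: 1808 days.

1808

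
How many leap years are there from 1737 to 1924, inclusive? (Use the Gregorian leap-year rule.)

45

Multiples of 4 in [1737,1924]: 47.
Of those, multiples of 100: 2 (not leap unless ÷400).
Multiples of 400: 0.
Leap years = 47 − 2 + 0 = 45.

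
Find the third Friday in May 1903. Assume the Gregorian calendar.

May 15, 1903

May 1, 1903 is a Friday.
The first Friday is therefore May 1 (same day).
The third Friday is 1 + 2×7 = May 15.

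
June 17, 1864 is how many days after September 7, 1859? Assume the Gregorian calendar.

1745

Sep 7, 1859 → Sep 7, 1860: 366 days (Feb 29, 1860 is in that span).
Sep 7, 1860 → Sep 7, 1861: 365 days.
Sep 7, 1861 → Sep 7, 1862: 365 days.
Sep 7, 1862 → Sep 7, 1863: 365 days.
Sep 7, 1863 → Oct 7, 1863: 30 days (September has 30).
Oct 7, 1863 → Nov 7, 1863: 31 days (October has 31).
Nov 7, 1863 → Dec 7, 1863: 30 days (November has 30).
Dec 7, 1863 → Jan 7, 1864: 31 days (December has 31).
Jan 7, 1864 → Feb 7, 1864: 31 days (January has 31).
Feb 7, 1864 → Mar 7, 1864: 29 days (February has 29).
Mar 7, 1864 → Apr 7, 1864: 31 days (March has 31).
Apr 7, 1864 → May 7, 1864: 30 days (April has 30).
May 7, 1864 → Jun 7, 1864: 31 days (May has 31).
Jun 7, 1864 → Jun 17, 1864: 10 days.
Total: 1745 days.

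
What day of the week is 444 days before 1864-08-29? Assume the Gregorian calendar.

Friday

Aug 29, 1864 is a Monday.
444 mod 7 = 3, so 444 days before a Monday is Monday − 3 = Friday.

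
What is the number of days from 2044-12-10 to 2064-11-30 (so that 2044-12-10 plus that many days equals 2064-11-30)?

7295

Dec 10, 2044 → Dec 10, 2045: 365 days.
Dec 10, 2045 → Dec 10, 2046: 365 days.
Dec 10, 2046 → Dec 10, 2047: 365 days.
Dec 10, 2047 → Dec 10, 2048: 366 days (Feb 29, 2048 is in that span).
Dec 10, 2048 → Dec 10, 2049: 365 days.
Dec 10, 2049 → Dec 10, 2050: 365 days.
Dec 10, 2050 → Dec 10, 2051: 365 days.
Dec 10, 2051 → Dec 10, 2052: 366 days (Feb 29, 2052 is in that span).
Dec 10, 2052 → Dec 10, 2053: 365 days.
Dec 10, 2053 → Dec 10, 2054: 365 days.
Dec 10, 2054 → Dec 10, 2055: 365 days.
Dec 10, 2055 → Dec 10, 2056: 366 days (Feb 29, 2056 is in that span).
Dec 10, 2056 → Dec 10, 2057: 365 days.
Dec 10, 2057 → Dec 10, 2058: 365 days.
Dec 10, 2058 → Dec 10, 2059: 365 days.
Dec 10, 2059 → Dec 10, 2060: 366 days (Feb 29, 2060 is in that span).
Dec 10, 2060 → Dec 10, 2061: 365 days.
Dec 10, 2061 → Dec 10, 2062: 365 days.
Dec 10, 2062 → Dec 10, 2063: 365 days.
Dec 10, 2063 → Jan 10, 2064: 31 days (December has 31).
Jan 10, 2064 → Feb 10, 2064: 31 days (January has 31).
Feb 10, 2064 → Mar 10, 2064: 29 days (February has 29).
Mar 10, 2064 → Apr 10, 2064: 31 days (March has 31).
Apr 10, 2064 → May 10, 2064: 30 days (April has 30).
May 10, 2064 → Jun 10, 2064: 31 days (May has 31).
Jun 10, 2064 → Jul 10, 2064: 30 days (June has 30).
Jul 10, 2064 → Aug 10, 2064: 31 days (July has 31).
Aug 10, 2064 → Sep 10, 2064: 31 days (August has 31).
Sep 10, 2064 → Oct 10, 2064: 30 days (September has 30).
Oct 10, 2064 → Nov 10, 2064: 31 days (October has 31).
Nov 10, 2064 → Nov 30, 2064: 20 days.
Total: 7295 days.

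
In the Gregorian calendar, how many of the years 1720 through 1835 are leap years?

Multiples of 4 in [1720,1835]: 29.
Of those, multiples of 100: 1 (not leap unless ÷400).
Multiples of 400: 0.
Leap years = 29 − 1 + 0 = 28.

28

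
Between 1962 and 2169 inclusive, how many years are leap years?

Multiples of 4 in [1962,2169]: 52.
Of those, multiples of 100: 2 (not leap unless ÷400).
Multiples of 400: 1.
Leap years = 52 − 2 + 1 = 51.

51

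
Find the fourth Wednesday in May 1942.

May 27, 1942

May 1, 1942 is a Friday.
The first Wednesday is therefore May 6 (5 days later).
The fourth Wednesday is 6 + 3×7 = May 27.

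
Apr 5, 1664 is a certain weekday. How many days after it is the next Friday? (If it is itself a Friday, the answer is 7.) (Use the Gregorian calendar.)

6

Apr 5, 1664 is a Saturday.
From Saturday to the next Friday is 6 days.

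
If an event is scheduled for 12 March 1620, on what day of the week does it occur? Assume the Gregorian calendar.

Thursday

Doomsday rule: the anchor day for the 1600s is Tuesday. For year 20: 20÷12 = 1 r 8, and 8÷4 = 2, so 1+8+2 = 11.
Tuesday + 11 ≡ Saturday — that's 1620's doomsday.
In March the doomsday date is Mar 14.
Mar 12 is 2 days before Mar 14; 2 mod 7 = 2, so Saturday − 2 = Thursday.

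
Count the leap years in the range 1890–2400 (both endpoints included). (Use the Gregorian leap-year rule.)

Multiples of 4 in [1890,2400]: 128.
Of those, multiples of 100: 6 (not leap unless ÷400).
Multiples of 400: 2.
Leap years = 128 − 6 + 2 = 124.

124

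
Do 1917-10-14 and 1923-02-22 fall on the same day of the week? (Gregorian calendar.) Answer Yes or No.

No

From Oct 14, 1917 to Feb 22, 1923 is 1957 days.
1957 mod 7 = 4, so they are different weekdays.
(Oct 14, 1917 is a Sunday; Feb 22, 1923 is a Thursday.)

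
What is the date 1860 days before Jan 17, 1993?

December 15, 1987

−366 (one year; includes Feb 29, 1992) → Jan 17, 1992 (1494 left).
−365 (one year) → Jan 17, 1991 (1129 left).
−365 (one year) → Jan 17, 1990 (764 left).
−365 (one year) → Jan 17, 1989 (399 left).
−17 → Dec 31, 1988 (end of Dec, 31 days; 382 left).
−31 → Nov 30, 1988 (end of Nov, 30 days; 351 left).
−30 → Oct 31, 1988 (end of Oct, 31 days; 321 left).
−31 → Sep 30, 1988 (end of Sep, 30 days; 290 left).
−30 → Aug 31, 1988 (end of Aug, 31 days; 260 left).
−31 → Jul 31, 1988 (end of Jul, 31 days; 229 left).
−31 → Jun 30, 1988 (end of Jun, 30 days; 198 left).
−30 → May 31, 1988 (end of May, 31 days; 168 left).
−31 → Apr 30, 1988 (end of Apr, 30 days; 137 left).
−30 → Mar 31, 1988 (end of Mar, 31 days; 107 left).
−31 → Feb 29, 1988 (end of Feb, 29 days; 76 left).
−29 → Jan 31, 1988 (end of Jan, 31 days; 47 left).
−31 → Dec 31, 1987 (end of Dec, 31 days; 16 left).
−16 → Dec 15, 1987.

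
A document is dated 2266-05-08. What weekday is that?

Doomsday rule: the anchor day for the 2200s is Friday. For year 66: 66÷12 = 5 r 6, and 6÷4 = 1, so 5+6+1 = 12.
Friday + 12 ≡ Wednesday — that's 2266's doomsday.
In May the doomsday date is May 9.
May 8 is 1 day before May 9; 1 mod 7 = 1, so Wednesday − 1 = Tuesday.

Tuesday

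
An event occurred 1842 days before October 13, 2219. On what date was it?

September 27, 2214

−365 (one year) → Oct 13, 2218 (1477 left).
−365 (one year) → Oct 13, 2217 (1112 left).
−365 (one year) → Oct 13, 2216 (747 left).
−366 (one year; includes Feb 29, 2216) → Oct 13, 2215 (381 left).
−13 → Sep 30, 2215 (end of Sep, 30 days; 368 left).
−30 → Aug 31, 2215 (end of Aug, 31 days; 338 left).
−31 → Jul 31, 2215 (end of Jul, 31 days; 307 left).
−31 → Jun 30, 2215 (end of Jun, 30 days; 276 left).
−30 → May 31, 2215 (end of May, 31 days; 246 left).
−31 → Apr 30, 2215 (end of Apr, 30 days; 215 left).
−30 → Mar 31, 2215 (end of Mar, 31 days; 185 left).
−31 → Feb 28, 2215 (end of Feb, 28 days; 154 left).
−28 → Jan 31, 2215 (end of Jan, 31 days; 126 left).
−31 → Dec 31, 2214 (end of Dec, 31 days; 95 left).
−31 → Nov 30, 2214 (end of Nov, 30 days; 64 left).
−30 → Oct 31, 2214 (end of Oct, 31 days; 34 left).
−31 → Sep 30, 2214 (end of Sep, 30 days; 3 left).
−3 → Sep 27, 2214.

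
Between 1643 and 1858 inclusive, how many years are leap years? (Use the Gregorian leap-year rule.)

Multiples of 4 in [1643,1858]: 54.
Of those, multiples of 100: 2 (not leap unless ÷400).
Multiples of 400: 0.
Leap years = 54 − 2 + 0 = 52.

52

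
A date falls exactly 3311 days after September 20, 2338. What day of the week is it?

Tuesday

First find the weekday of Sep 20, 2338. Doomsday rule: the anchor day for the 2300s is Wednesday. For year 38: 38÷12 = 3 r 2, and 2÷4 = 0, so 3+2+0 = 5.
Wednesday + 5 ≡ Monday — that's 2338's doomsday.
In September the doomsday date is Sep 5.
Sep 20 is 15 days after Sep 5; 15 mod 7 = 1, so Monday + 1 = Tuesday.
3311 mod 7 = 0, so 3311 days after a Tuesday is Tuesday + 0 = Tuesday.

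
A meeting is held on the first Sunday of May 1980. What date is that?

May 4, 1980

May 1, 1980 is a Thursday.
The first Sunday is therefore May 4 (3 days later).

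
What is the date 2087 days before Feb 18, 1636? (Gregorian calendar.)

−365 (one year) → Feb 18, 1635 (1722 left).
−365 (one year) → Feb 18, 1634 (1357 left).
−365 (one year) → Feb 18, 1633 (992 left).
−366 (one year; includes Feb 29, 1632) → Feb 18, 1632 (626 left).
−365 (one year) → Feb 18, 1631 (261 left).
−18 → Jan 31, 1631 (end of Jan, 31 days; 243 left).
−31 → Dec 31, 1630 (end of Dec, 31 days; 212 left).
−31 → Nov 30, 1630 (end of Nov, 30 days; 181 left).
−30 → Oct 31, 1630 (end of Oct, 31 days; 151 left).
−31 → Sep 30, 1630 (end of Sep, 30 days; 120 left).
−30 → Aug 31, 1630 (end of Aug, 31 days; 90 left).
−31 → Jul 31, 1630 (end of Jul, 31 days; 59 left).
−31 → Jun 30, 1630 (end of Jun, 30 days; 28 left).
−28 → Jun 2, 1630.

June 2, 1630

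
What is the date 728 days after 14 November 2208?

November 12, 2210

+365 (one year) → Nov 14, 2209 (363 left).
Nov has 30 days: +17 → Dec 1, 2209 (346 left).
Dec has 31 days: +31 → Jan 1, 2210 (315 left).
Jan has 31 days: +31 → Feb 1, 2210 (284 left).
Feb has 28 days: +28 → Mar 1, 2210 (256 left).
Mar has 31 days: +31 → Apr 1, 2210 (225 left).
Apr has 30 days: +30 → May 1, 2210 (195 left).
May has 31 days: +31 → Jun 1, 2210 (164 left).
Jun has 30 days: +30 → Jul 1, 2210 (134 left).
Jul has 31 days: +31 → Aug 1, 2210 (103 left).
Aug has 31 days: +31 → Sep 1, 2210 (72 left).
Sep has 30 days: +30 → Oct 1, 2210 (42 left).
Oct has 31 days: +31 → Nov 1, 2210 (11 left).
+11 → Nov 12, 2210.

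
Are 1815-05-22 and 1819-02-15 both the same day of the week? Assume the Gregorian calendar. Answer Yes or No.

From May 22, 1815 to Feb 15, 1819 is 1365 days.
1365 mod 7 = 0, so they are the same weekday.
(May 22, 1815 is a Monday; Feb 15, 1819 is a Monday.)

Yes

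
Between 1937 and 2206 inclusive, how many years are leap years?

Multiples of 4 in [1937,2206]: 67.
Of those, multiples of 100: 3 (not leap unless ÷400).
Multiples of 400: 1.
Leap years = 67 − 3 + 1 = 65.

65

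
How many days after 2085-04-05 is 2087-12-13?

Apr 5, 2085 → Apr 5, 2086: 365 days.
Apr 5, 2086 → Apr 5, 2087: 365 days.
Apr 5, 2087 → May 5, 2087: 30 days (April has 30).
May 5, 2087 → Jun 5, 2087: 31 days (May has 31).
Jun 5, 2087 → Jul 5, 2087: 30 days (June has 30).
Jul 5, 2087 → Aug 5, 2087: 31 days (July has 31).
Aug 5, 2087 → Sep 5, 2087: 31 days (August has 31).
Sep 5, 2087 → Oct 5, 2087: 30 days (September has 30).
Oct 5, 2087 → Nov 5, 2087: 31 days (October has 31).
Nov 5, 2087 → Dec 5, 2087: 30 days (November has 30).
Dec 5, 2087 → Dec 13, 2087: 8 days.
Total: 982 days.

982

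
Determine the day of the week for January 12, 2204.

Thursday

Doomsday rule: the anchor day for the 2200s is Friday. For year 04: 4÷12 = 0 r 4, and 4÷4 = 1, so 0+4+1 = 5.
Friday + 5 ≡ Wednesday — that's 2204's doomsday.
In January the doomsday date is Jan 4 (2204 is a leap year (divisible by 4)).
Jan 12 is 8 days after Jan 4; 8 mod 7 = 1, so Wednesday + 1 = Thursday.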